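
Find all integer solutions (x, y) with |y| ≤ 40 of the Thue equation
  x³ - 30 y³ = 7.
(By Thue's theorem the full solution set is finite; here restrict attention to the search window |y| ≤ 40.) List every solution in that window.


The equation is x³ - 30y³ = 7. For fixed y, x³ = 30·y³ + 7, so a solution requires the RHS to be a perfect cube.
Strategy: iterate y from -40 to 40, compute RHS = 30·y³ + 7, and check whether it is a (positive or negative) perfect cube.
Check small values of y:
  y = 0: RHS = 7 is not a perfect cube.
  y = 1: RHS = 37 is not a perfect cube.
  y = -1: RHS = -23 is not a perfect cube.
  y = 2: RHS = 247 is not a perfect cube.
  y = -2: RHS = -233 is not a perfect cube.
  y = 3: RHS = 817 is not a perfect cube.
  y = -3: RHS = -803 is not a perfect cube.
Continuing the search up to |y| = 40 finds no solutions either.
No (x, y) in the scanned range satisfies the equation.

No integer solutions with |y| ≤ 40.


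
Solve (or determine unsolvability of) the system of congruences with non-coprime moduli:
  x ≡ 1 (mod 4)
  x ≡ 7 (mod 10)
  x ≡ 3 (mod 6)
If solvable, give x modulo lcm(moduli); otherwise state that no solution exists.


Moduli 4, 10, 6 are not pairwise coprime, so CRT works modulo lcm(m_i) when all pairwise compatibility conditions hold.
Pairwise compatibility: gcd(m_i, m_j) must divide a_i - a_j for every pair.
Merge one congruence at a time:
  Start: x ≡ 1 (mod 4).
  Combine with x ≡ 7 (mod 10): gcd(4, 10) = 2; 7 - 1 = 6, which IS divisible by 2, so compatible.
    Write x = 1 + 4·t and substitute into x ≡ 7 (mod 10): 4·t ≡ 7 − 1 = 6 (mod 10).
    Divide the congruence (and modulus) by g = 2: 2·t ≡ 3 (mod 5).
    The inverse of 2 mod 5 is 3 (since 2·3 = 6 = 1·5 + 1), so t ≡ 3·3 = 9 ≡ 4 (mod 5).
    Then x = 1 + 4·4 = 17, valid modulo lcm(4, 10) = 20: x ≡ 17 (mod 20).
  Combine with x ≡ 3 (mod 6): gcd(20, 6) = 2; 3 - 17 = -14, which IS divisible by 2, so compatible.
    Write x = 17 + 20·t and substitute into x ≡ 3 (mod 6): 20·t ≡ 3 − 17 = -14 (mod 6).
    Divide the congruence (and modulus) by g = 2: 10·t ≡ -7 (mod 3).
    Reduce coefficients mod 3: 1·t ≡ 2 (mod 3).
    So t ≡ 2 (mod 3).
    Then x = 17 + 20·2 = 57, valid modulo lcm(20, 6) = 60: x ≡ 57 (mod 60).
Verify: 57 mod 4 = 1, 57 mod 10 = 7, 57 mod 6 = 3.

x ≡ 57 (mod 60).


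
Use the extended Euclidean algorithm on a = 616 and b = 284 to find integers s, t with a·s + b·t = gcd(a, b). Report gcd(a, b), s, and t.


Euclidean algorithm on (616, 284) — divide until remainder is 0:
  616 = 2 · 284 + 48
  284 = 5 · 48 + 44
  48 = 1 · 44 + 4
  44 = 11 · 4 + 0
gcd(616, 284) = 4.
Track Bezout coefficients alongside the remainders: start with r₀ = 616 = a·1 + b·0 (s = 1, t = 0) and r₁ = 284 = a·0 + b·1 (s = 0, t = 1); each new remainder r_{k+1} = r_{k-1} − q_k·r_k inherits s_{k+1} = s_{k-1} − q_k·s_k, t_{k+1} = t_{k-1} − q_k·t_k, so r_k = a·s_k + b·t_k at every step:
  q = 2: r = 48, s = 1 − 2·0 = 1, t = 0 − 2·1 = -2  (check: 616·1 + 284·(-2) = 48)
  q = 5: r = 44, s = 0 − 5·1 = -5, t = 1 − 5·(-2) = 11  (check: 616·(-5) + 284·11 = 44)
  q = 1: r = 4, s = 1 − 1·(-5) = 6, t = -2 − 1·11 = -13  (check: 616·6 + 284·(-13) = 4)
The row with r = 4 (the gcd) gives the Bezout coefficients s = 6, t = -13.
Result: 616 · (6) + 284 · (-13) = 4.

gcd(616, 284) = 4; s = 6, t = -13 (check: 616·6 + 284·(-13) = 4).


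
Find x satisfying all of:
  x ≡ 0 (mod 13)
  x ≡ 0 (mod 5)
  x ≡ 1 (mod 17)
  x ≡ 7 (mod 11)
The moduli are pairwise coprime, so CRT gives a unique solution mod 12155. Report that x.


Product of moduli M = 13 · 5 · 17 · 11 = 12155.
Merge one congruence at a time:
  Start: x ≡ 0 (mod 13).
  Combine with x ≡ 0 (mod 5); new modulus lcm = 65.
    Write x = 0 + 13·t and substitute into x ≡ 0 (mod 5): 13·t ≡ 0 − 0 = 0 (mod 5).
    Reduce coefficients mod 5: 3·t ≡ 0 (mod 5).
    The inverse of 3 mod 5 is 2 (since 3·2 = 6 = 1·5 + 1), so t ≡ 2·0 = 0 ≡ 0 (mod 5).
    Then x = 0 + 13·0 = 0, valid modulo lcm(13, 5) = 65: x ≡ 0 (mod 65).
  Combine with x ≡ 1 (mod 17); new modulus lcm = 1105.
    Write x = 0 + 65·t and substitute into x ≡ 1 (mod 17): 65·t ≡ 1 − 0 = 1 (mod 17).
    Reduce coefficients mod 17: 14·t ≡ 1 (mod 17).
    The inverse of 14 mod 17 is 11 (since 14·11 = 154 = 9·17 + 1), so t ≡ 11·1 = 11 ≡ 11 (mod 17).
    Then x = 0 + 65·11 = 715, valid modulo lcm(65, 17) = 1105: x ≡ 715 (mod 1105).
  Combine with x ≡ 7 (mod 11); new modulus lcm = 12155.
    Write x = 715 + 1105·t and substitute into x ≡ 7 (mod 11): 1105·t ≡ 7 − 715 = -708 (mod 11).
    Reduce coefficients mod 11: 5·t ≡ 7 (mod 11).
    The inverse of 5 mod 11 is 9 (since 5·9 = 45 = 4·11 + 1), so t ≡ 9·7 = 63 ≡ 8 (mod 11).
    Then x = 715 + 1105·8 = 9555, valid modulo lcm(1105, 11) = 12155: x ≡ 9555 (mod 12155).
Verify against each original: 9555 mod 13 = 0, 9555 mod 5 = 0, 9555 mod 17 = 1, 9555 mod 11 = 7.

x ≡ 9555 (mod 12155).


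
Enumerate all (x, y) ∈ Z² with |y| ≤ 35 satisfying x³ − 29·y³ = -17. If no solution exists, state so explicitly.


The equation is x³ - 29y³ = -17. For fixed y, x³ = 29·y³ − 17, so a solution requires the RHS to be a perfect cube.
Strategy: iterate y from -35 to 35, compute RHS = 29·y³ − 17, and check whether it is a (positive or negative) perfect cube.
Check small values of y:
  y = 0: RHS = -17 is not a perfect cube.
  y = 1: RHS = 12 is not a perfect cube.
  y = -1: RHS = -46 is not a perfect cube.
  y = 2: RHS = 215 is not a perfect cube.
  y = -2: RHS = -249 is not a perfect cube.
  y = 3: RHS = 766 is not a perfect cube.
  y = -3: RHS = -800 is not a perfect cube.
Continuing the search up to |y| = 35 finds no solutions either.
No (x, y) in the scanned range satisfies the equation.

No integer solutions with |y| ≤ 35.


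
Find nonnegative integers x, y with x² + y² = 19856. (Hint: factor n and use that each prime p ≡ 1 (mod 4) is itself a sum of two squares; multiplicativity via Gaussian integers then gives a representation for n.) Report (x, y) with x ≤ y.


Step 1: Factor n = 19856 = 2^4 · 17 · 73.
Step 2: Check the mod-4 condition on each prime factor: 2 = 2 (special); 17 ≡ 1 (mod 4), exponent 1; 73 ≡ 1 (mod 4), exponent 1.
All primes ≡ 3 (mod 4) appear to even exponent (or don't appear), so by the two-squares theorem n IS expressible as a sum of two squares.
Step 3: Build a representation. Group n = k² · m with k = 4 and m = 17 · 73 = 1241 (a product of primes ≡ 1 (mod 4)); a representation of m scales to one of n via (k·x)² + (k·y)² = k²(x² + y²). Each prime p ≡ 1 (mod 4) is itself a sum of two squares; find a² by testing p − a² for a perfect square:
  17: 17 − 1² = 16 = 4² ⇒ 17 = 1² + 4².
  73: 73 − 1² = 72, 73 − 2² = 69, 73 − 3² = 64 = 8² ⇒ 73 = 3² + 8².
  Combine using the Brahmagupta–Fibonacci identity (a² + b²)(c² + d²) = (ac − bd)² + (ad + bc)² = (ac + bd)² + (ad − bc)²:
  17 · 73 = 1241: from (1² + 4²)(3² + 8²), take (1·3 − 4·8, 1·8 + 4·3) = (3 − 32, 8 + 12) = (-29, 20); dropping signs (only squares matter) gives (29, 20); check 29² + 20² = 841 + 400 = 1241 ✓.
  Scale by k = 4: (4·29, 4·20) = (116, 80).
Step 4: Order so x ≤ y and verify: 80² + 116² = 6400 + 13456 = 19856 = n. ✓

n = 19856 = 80² + 116² (one valid representation with x ≤ y).


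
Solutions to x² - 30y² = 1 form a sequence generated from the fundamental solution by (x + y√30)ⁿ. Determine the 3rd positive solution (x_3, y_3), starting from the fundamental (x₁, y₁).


Step 1: Find the fundamental solution (x₁, y₁) of x² - 30y² = 1.
  Expand √30 as a continued fraction. a₀ = ⌊√30⌋ = 5; iterate m_{k+1} = d_k·a_k − m_k, d_{k+1} = (30 − m_{k+1}²)/d_k, a_{k+1} = ⌊(a₀ + m_{k+1})/d_{k+1}⌋ (starting m₀ = 0, d₀ = 1), with convergents p_k = a_k·p_{k-1} + p_{k-2}, q_k = a_k·q_{k-1} + q_{k-2} (p₋₁ = 1, q₋₁ = 0):
  k = 0: a₀ = 5; p₀/q₀ = 5/1; p₀² − 30·q₀² = 25 − 30 = -5.
  k = 1: m = 5, d = 5, a = ⌊(5 + 5)/5⌋ = 2; p/q = (2·5 + 1)/(2·1 + 0) = 11/2; p² − 30·q² = 121 − 120 = 1.
  The first convergent with p² − 30·q² = 1 gives the fundamental solution (x₁, y₁) = (11, 2).
Step 2: Apply the recurrence (x_{n+1}, y_{n+1}) = (x₁x_n + 30y₁y_n, x₁y_n + y₁x_n) repeatedly.
  From (x_1, y_1) = (11, 2): x_2 = 11·11 + 30·2·2 = 241; y_2 = 11·2 + 2·11 = 44.
  From (x_2, y_2) = (241, 44): x_3 = 11·241 + 30·2·44 = 5291; y_3 = 11·44 + 2·241 = 966.
Step 3: Verify x_3² - 30·y_3² = 27994681 - 27994680 = 1 (should be 1). ✓

(x_1, y_1) = (11, 2); (x_3, y_3) = (5291, 966).


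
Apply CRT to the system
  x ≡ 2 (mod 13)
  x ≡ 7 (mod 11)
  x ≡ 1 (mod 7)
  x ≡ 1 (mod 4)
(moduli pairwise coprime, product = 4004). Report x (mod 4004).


Product of moduli M = 13 · 11 · 7 · 4 = 4004.
Merge one congruence at a time:
  Start: x ≡ 2 (mod 13).
  Combine with x ≡ 7 (mod 11); new modulus lcm = 143.
    Write x = 2 + 13·t and substitute into x ≡ 7 (mod 11): 13·t ≡ 7 − 2 = 5 (mod 11).
    Reduce coefficients mod 11: 2·t ≡ 5 (mod 11).
    The inverse of 2 mod 11 is 6 (since 2·6 = 12 = 1·11 + 1), so t ≡ 6·5 = 30 ≡ 8 (mod 11).
    Then x = 2 + 13·8 = 106, valid modulo lcm(13, 11) = 143: x ≡ 106 (mod 143).
  Combine with x ≡ 1 (mod 7); new modulus lcm = 1001.
    Write x = 106 + 143·t and substitute into x ≡ 1 (mod 7): 143·t ≡ 1 − 106 = -105 (mod 7).
    Reduce coefficients mod 7: 3·t ≡ 0 (mod 7).
    The inverse of 3 mod 7 is 5 (since 3·5 = 15 = 2·7 + 1), so t ≡ 5·0 = 0 ≡ 0 (mod 7).
    Then x = 106 + 143·0 = 106, valid modulo lcm(143, 7) = 1001: x ≡ 106 (mod 1001).
  Combine with x ≡ 1 (mod 4); new modulus lcm = 4004.
    Write x = 106 + 1001·t and substitute into x ≡ 1 (mod 4): 1001·t ≡ 1 − 106 = -105 (mod 4).
    Reduce coefficients mod 4: 1·t ≡ 3 (mod 4).
    So t ≡ 3 (mod 4).
    Then x = 106 + 1001·3 = 3109, valid modulo lcm(1001, 4) = 4004: x ≡ 3109 (mod 4004).
Verify against each original: 3109 mod 13 = 2, 3109 mod 11 = 7, 3109 mod 7 = 1, 3109 mod 4 = 1.

x ≡ 3109 (mod 4004).


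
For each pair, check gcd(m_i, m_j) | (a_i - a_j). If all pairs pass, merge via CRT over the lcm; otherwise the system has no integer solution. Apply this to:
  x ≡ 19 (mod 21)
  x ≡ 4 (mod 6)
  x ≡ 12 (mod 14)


Moduli 21, 6, 14 are not pairwise coprime, so CRT works modulo lcm(m_i) when all pairwise compatibility conditions hold.
Pairwise compatibility: gcd(m_i, m_j) must divide a_i - a_j for every pair.
Merge one congruence at a time:
  Start: x ≡ 19 (mod 21).
  Combine with x ≡ 4 (mod 6): gcd(21, 6) = 3; 4 - 19 = -15, which IS divisible by 3, so compatible.
    Write x = 19 + 21·t and substitute into x ≡ 4 (mod 6): 21·t ≡ 4 − 19 = -15 (mod 6).
    Divide the congruence (and modulus) by g = 3: 7·t ≡ -5 (mod 2).
    Reduce coefficients mod 2: 1·t ≡ 1 (mod 2).
    So t ≡ 1 (mod 2).
    Then x = 19 + 21·1 = 40, valid modulo lcm(21, 6) = 42: x ≡ 40 (mod 42).
  Combine with x ≡ 12 (mod 14): gcd(42, 14) = 14; 12 - 40 = -28, which IS divisible by 14, so compatible.
    Write x = 40 + 42·t and substitute into x ≡ 12 (mod 14): 42·t ≡ 12 − 40 = -28 (mod 14).
    Divide the congruence (and modulus) by g = 14: 3·t ≡ -2 (mod 1).
    Modulo 1 every t works; take t = 0.
    Then x = 40 + 42·0 = 40, valid modulo lcm(42, 14) = 42: x ≡ 40 (mod 42).
Verify: 40 mod 21 = 19, 40 mod 6 = 4, 40 mod 14 = 12.

x ≡ 40 (mod 42).


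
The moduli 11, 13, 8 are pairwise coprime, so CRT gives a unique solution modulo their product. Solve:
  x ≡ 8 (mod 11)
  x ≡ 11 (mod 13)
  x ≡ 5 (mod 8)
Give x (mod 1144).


Moduli 11, 13, 8 are pairwise coprime; by CRT there is a unique solution modulo M = 11 · 13 · 8 = 1144.
Solve pairwise, accumulating the modulus:
  Start with x ≡ 8 (mod 11).
  Combine with x ≡ 11 (mod 13): since gcd(11, 13) = 1, we get a unique residue mod 143.
    Write x = 8 + 11·t and substitute into x ≡ 11 (mod 13): 11·t ≡ 11 − 8 = 3 (mod 13).
    The inverse of 11 mod 13 is 6 (since 11·6 = 66 = 5·13 + 1), so t ≡ 6·3 = 18 ≡ 5 (mod 13).
    Then x = 8 + 11·5 = 63, valid modulo lcm(11, 13) = 143: x ≡ 63 (mod 143).
  Combine with x ≡ 5 (mod 8): since gcd(143, 8) = 1, we get a unique residue mod 1144.
    Write x = 63 + 143·t and substitute into x ≡ 5 (mod 8): 143·t ≡ 5 − 63 = -58 (mod 8).
    Reduce coefficients mod 8: 7·t ≡ 6 (mod 8).
    The inverse of 7 mod 8 is 7 (since 7·7 = 49 = 6·8 + 1), so t ≡ 7·6 = 42 ≡ 2 (mod 8).
    Then x = 63 + 143·2 = 349, valid modulo lcm(143, 8) = 1144: x ≡ 349 (mod 1144).
Verify: 349 mod 11 = 8 ✓, 349 mod 13 = 11 ✓, 349 mod 8 = 5 ✓.

x ≡ 349 (mod 1144).


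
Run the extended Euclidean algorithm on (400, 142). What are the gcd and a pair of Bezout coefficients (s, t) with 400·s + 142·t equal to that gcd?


Euclidean algorithm on (400, 142) — divide until remainder is 0:
  400 = 2 · 142 + 116
  142 = 1 · 116 + 26
  116 = 4 · 26 + 12
  26 = 2 · 12 + 2
  12 = 6 · 2 + 0
gcd(400, 142) = 2.
Track Bezout coefficients alongside the remainders: start with r₀ = 400 = a·1 + b·0 (s = 1, t = 0) and r₁ = 142 = a·0 + b·1 (s = 0, t = 1); each new remainder r_{k+1} = r_{k-1} − q_k·r_k inherits s_{k+1} = s_{k-1} − q_k·s_k, t_{k+1} = t_{k-1} − q_k·t_k, so r_k = a·s_k + b·t_k at every step:
  q = 2: r = 116, s = 1 − 2·0 = 1, t = 0 − 2·1 = -2  (check: 400·1 + 142·(-2) = 116)
  q = 1: r = 26, s = 0 − 1·1 = -1, t = 1 − 1·(-2) = 3  (check: 400·(-1) + 142·3 = 26)
  q = 4: r = 12, s = 1 − 4·(-1) = 5, t = -2 − 4·3 = -14  (check: 400·5 + 142·(-14) = 12)
  q = 2: r = 2, s = -1 − 2·5 = -11, t = 3 − 2·(-14) = 31  (check: 400·(-11) + 142·31 = 2)
The row with r = 2 (the gcd) gives the Bezout coefficients s = -11, t = 31.
Result: 400 · (-11) + 142 · (31) = 2.

gcd(400, 142) = 2; s = -11, t = 31 (check: 400·(-11) + 142·31 = 2).


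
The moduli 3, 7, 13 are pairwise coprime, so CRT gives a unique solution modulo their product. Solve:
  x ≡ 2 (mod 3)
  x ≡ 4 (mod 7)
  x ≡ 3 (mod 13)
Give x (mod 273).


Moduli 3, 7, 13 are pairwise coprime; by CRT there is a unique solution modulo M = 3 · 7 · 13 = 273.
Solve pairwise, accumulating the modulus:
  Start with x ≡ 2 (mod 3).
  Combine with x ≡ 4 (mod 7): since gcd(3, 7) = 1, we get a unique residue mod 21.
    Write x = 2 + 3·t and substitute into x ≡ 4 (mod 7): 3·t ≡ 4 − 2 = 2 (mod 7).
    The inverse of 3 mod 7 is 5 (since 3·5 = 15 = 2·7 + 1), so t ≡ 5·2 = 10 ≡ 3 (mod 7).
    Then x = 2 + 3·3 = 11, valid modulo lcm(3, 7) = 21: x ≡ 11 (mod 21).
  Combine with x ≡ 3 (mod 13): since gcd(21, 13) = 1, we get a unique residue mod 273.
    Write x = 11 + 21·t and substitute into x ≡ 3 (mod 13): 21·t ≡ 3 − 11 = -8 (mod 13).
    Reduce coefficients mod 13: 8·t ≡ 5 (mod 13).
    The inverse of 8 mod 13 is 5 (since 8·5 = 40 = 3·13 + 1), so t ≡ 5·5 = 25 ≡ 12 (mod 13).
    Then x = 11 + 21·12 = 263, valid modulo lcm(21, 13) = 273: x ≡ 263 (mod 273).
Verify: 263 mod 3 = 2 ✓, 263 mod 7 = 4 ✓, 263 mod 13 = 3 ✓.

x ≡ 263 (mod 273).


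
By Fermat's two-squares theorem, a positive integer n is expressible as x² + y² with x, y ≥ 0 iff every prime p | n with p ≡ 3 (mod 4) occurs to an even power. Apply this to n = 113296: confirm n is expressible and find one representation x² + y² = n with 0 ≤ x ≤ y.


Step 1: Factor n = 113296 = 2^4 · 73 · 97.
Step 2: Check the mod-4 condition on each prime factor: 2 = 2 (special); 73 ≡ 1 (mod 4), exponent 1; 97 ≡ 1 (mod 4), exponent 1.
All primes ≡ 3 (mod 4) appear to even exponent (or don't appear), so by the two-squares theorem n IS expressible as a sum of two squares.
Step 3: Build a representation. Group n = k² · m with k = 4 and m = 73 · 97 = 7081 (a product of primes ≡ 1 (mod 4)); a representation of m scales to one of n via (k·x)² + (k·y)² = k²(x² + y²). Each prime p ≡ 1 (mod 4) is itself a sum of two squares; find a² by testing p − a² for a perfect square:
  73: 73 − 1² = 72, 73 − 2² = 69, 73 − 3² = 64 = 8² ⇒ 73 = 3² + 8².
  97: 97 − 1² = 96, 97 − 2² = 93, 97 − 3² = 88, 97 − 4² = 81 = 9² ⇒ 97 = 4² + 9².
  Combine using the Brahmagupta–Fibonacci identity (a² + b²)(c² + d²) = (ac − bd)² + (ad + bc)² = (ac + bd)² + (ad − bc)²:
  73 · 97 = 7081: from (3² + 8²)(4² + 9²), take (3·4 − 8·9, 3·9 + 8·4) = (12 − 72, 27 + 32) = (-60, 59); dropping signs (only squares matter) gives (60, 59); check 60² + 59² = 3600 + 3481 = 7081 ✓.
  Scale by k = 4: (4·60, 4·59) = (240, 236).
Step 4: Order so x ≤ y and verify: 236² + 240² = 55696 + 57600 = 113296 = n. ✓

n = 113296 = 236² + 240² (one valid representation with x ≤ y).


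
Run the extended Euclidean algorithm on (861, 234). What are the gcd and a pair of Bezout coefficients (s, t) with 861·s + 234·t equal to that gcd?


Euclidean algorithm on (861, 234) — divide until remainder is 0:
  861 = 3 · 234 + 159
  234 = 1 · 159 + 75
  159 = 2 · 75 + 9
  75 = 8 · 9 + 3
  9 = 3 · 3 + 0
gcd(861, 234) = 3.
Track Bezout coefficients alongside the remainders: start with r₀ = 861 = a·1 + b·0 (s = 1, t = 0) and r₁ = 234 = a·0 + b·1 (s = 0, t = 1); each new remainder r_{k+1} = r_{k-1} − q_k·r_k inherits s_{k+1} = s_{k-1} − q_k·s_k, t_{k+1} = t_{k-1} − q_k·t_k, so r_k = a·s_k + b·t_k at every step:
  q = 3: r = 159, s = 1 − 3·0 = 1, t = 0 − 3·1 = -3  (check: 861·1 + 234·(-3) = 159)
  q = 1: r = 75, s = 0 − 1·1 = -1, t = 1 − 1·(-3) = 4  (check: 861·(-1) + 234·4 = 75)
  q = 2: r = 9, s = 1 − 2·(-1) = 3, t = -3 − 2·4 = -11  (check: 861·3 + 234·(-11) = 9)
  q = 8: r = 3, s = -1 − 8·3 = -25, t = 4 − 8·(-11) = 92  (check: 861·(-25) + 234·92 = 3)
The row with r = 3 (the gcd) gives the Bezout coefficients s = -25, t = 92.
Result: 861 · (-25) + 234 · (92) = 3.

gcd(861, 234) = 3; s = -25, t = 92 (check: 861·(-25) + 234·92 = 3).


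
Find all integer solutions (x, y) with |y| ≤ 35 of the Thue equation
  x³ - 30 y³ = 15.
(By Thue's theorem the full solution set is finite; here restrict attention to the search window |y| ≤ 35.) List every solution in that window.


The equation is x³ - 30y³ = 15. For fixed y, x³ = 30·y³ + 15, so a solution requires the RHS to be a perfect cube.
Strategy: iterate y from -35 to 35, compute RHS = 30·y³ + 15, and check whether it is a (positive or negative) perfect cube.
Check small values of y:
  y = 0: RHS = 15 is not a perfect cube.
  y = 1: RHS = 45 is not a perfect cube.
  y = -1: RHS = -15 is not a perfect cube.
  y = 2: RHS = 255 is not a perfect cube.
  y = -2: RHS = -225 is not a perfect cube.
  y = 3: RHS = 825 is not a perfect cube.
  y = -3: RHS = -795 is not a perfect cube.
Continuing the search up to |y| = 35 finds no solutions either.
No (x, y) in the scanned range satisfies the equation.

No integer solutions with |y| ≤ 35.


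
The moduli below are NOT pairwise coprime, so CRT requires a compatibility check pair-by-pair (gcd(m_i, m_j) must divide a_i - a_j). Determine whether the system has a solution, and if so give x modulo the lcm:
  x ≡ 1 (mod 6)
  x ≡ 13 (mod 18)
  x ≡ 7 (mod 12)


Moduli 6, 18, 12 are not pairwise coprime, so CRT works modulo lcm(m_i) when all pairwise compatibility conditions hold.
Pairwise compatibility: gcd(m_i, m_j) must divide a_i - a_j for every pair.
Merge one congruence at a time:
  Start: x ≡ 1 (mod 6).
  Combine with x ≡ 13 (mod 18): gcd(6, 18) = 6; 13 - 1 = 12, which IS divisible by 6, so compatible.
    Write x = 1 + 6·t and substitute into x ≡ 13 (mod 18): 6·t ≡ 13 − 1 = 12 (mod 18).
    Divide the congruence (and modulus) by g = 6: 1·t ≡ 2 (mod 3).
    So t ≡ 2 (mod 3).
    Then x = 1 + 6·2 = 13, valid modulo lcm(6, 18) = 18: x ≡ 13 (mod 18).
  Combine with x ≡ 7 (mod 12): gcd(18, 12) = 6; 7 - 13 = -6, which IS divisible by 6, so compatible.
    Write x = 13 + 18·t and substitute into x ≡ 7 (mod 12): 18·t ≡ 7 − 13 = -6 (mod 12).
    Divide the congruence (and modulus) by g = 6: 3·t ≡ -1 (mod 2).
    Reduce coefficients mod 2: 1·t ≡ 1 (mod 2).
    So t ≡ 1 (mod 2).
    Then x = 13 + 18·1 = 31, valid modulo lcm(18, 12) = 36: x ≡ 31 (mod 36).
Verify: 31 mod 6 = 1, 31 mod 18 = 13, 31 mod 12 = 7.

x ≡ 31 (mod 36).


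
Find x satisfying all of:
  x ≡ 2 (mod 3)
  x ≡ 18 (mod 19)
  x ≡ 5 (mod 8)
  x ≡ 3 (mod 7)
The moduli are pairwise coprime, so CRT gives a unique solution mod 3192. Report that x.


Product of moduli M = 3 · 19 · 8 · 7 = 3192.
Merge one congruence at a time:
  Start: x ≡ 2 (mod 3).
  Combine with x ≡ 18 (mod 19); new modulus lcm = 57.
    Write x = 2 + 3·t and substitute into x ≡ 18 (mod 19): 3·t ≡ 18 − 2 = 16 (mod 19).
    The inverse of 3 mod 19 is 13 (since 3·13 = 39 = 2·19 + 1), so t ≡ 13·16 = 208 ≡ 18 (mod 19).
    Then x = 2 + 3·18 = 56, valid modulo lcm(3, 19) = 57: x ≡ 56 (mod 57).
  Combine with x ≡ 5 (mod 8); new modulus lcm = 456.
    Write x = 56 + 57·t and substitute into x ≡ 5 (mod 8): 57·t ≡ 5 − 56 = -51 (mod 8).
    Reduce coefficients mod 8: 1·t ≡ 5 (mod 8).
    So t ≡ 5 (mod 8).
    Then x = 56 + 57·5 = 341, valid modulo lcm(57, 8) = 456: x ≡ 341 (mod 456).
  Combine with x ≡ 3 (mod 7); new modulus lcm = 3192.
    Write x = 341 + 456·t and substitute into x ≡ 3 (mod 7): 456·t ≡ 3 − 341 = -338 (mod 7).
    Reduce coefficients mod 7: 1·t ≡ 5 (mod 7).
    So t ≡ 5 (mod 7).
    Then x = 341 + 456·5 = 2621, valid modulo lcm(456, 7) = 3192: x ≡ 2621 (mod 3192).
Verify against each original: 2621 mod 3 = 2, 2621 mod 19 = 18, 2621 mod 8 = 5, 2621 mod 7 = 3.

x ≡ 2621 (mod 3192).


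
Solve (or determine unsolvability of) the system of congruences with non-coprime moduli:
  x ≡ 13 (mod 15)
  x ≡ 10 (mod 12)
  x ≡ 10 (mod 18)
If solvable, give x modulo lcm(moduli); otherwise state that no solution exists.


Moduli 15, 12, 18 are not pairwise coprime, so CRT works modulo lcm(m_i) when all pairwise compatibility conditions hold.
Pairwise compatibility: gcd(m_i, m_j) must divide a_i - a_j for every pair.
Merge one congruence at a time:
  Start: x ≡ 13 (mod 15).
  Combine with x ≡ 10 (mod 12): gcd(15, 12) = 3; 10 - 13 = -3, which IS divisible by 3, so compatible.
    Write x = 13 + 15·t and substitute into x ≡ 10 (mod 12): 15·t ≡ 10 − 13 = -3 (mod 12).
    Divide the congruence (and modulus) by g = 3: 5·t ≡ -1 (mod 4).
    Reduce coefficients mod 4: 1·t ≡ 3 (mod 4).
    So t ≡ 3 (mod 4).
    Then x = 13 + 15·3 = 58, valid modulo lcm(15, 12) = 60: x ≡ 58 (mod 60).
  Combine with x ≡ 10 (mod 18): gcd(60, 18) = 6; 10 - 58 = -48, which IS divisible by 6, so compatible.
    Write x = 58 + 60·t and substitute into x ≡ 10 (mod 18): 60·t ≡ 10 − 58 = -48 (mod 18).
    Divide the congruence (and modulus) by g = 6: 10·t ≡ -8 (mod 3).
    Reduce coefficients mod 3: 1·t ≡ 1 (mod 3).
    So t ≡ 1 (mod 3).
    Then x = 58 + 60·1 = 118, valid modulo lcm(60, 18) = 180: x ≡ 118 (mod 180).
Verify: 118 mod 15 = 13, 118 mod 12 = 10, 118 mod 18 = 10.

x ≡ 118 (mod 180).


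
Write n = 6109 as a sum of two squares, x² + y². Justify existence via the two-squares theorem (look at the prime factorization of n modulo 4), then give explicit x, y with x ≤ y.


Step 1: Factor n = 6109 = 41 · 149.
Step 2: Check the mod-4 condition on each prime factor: 41 ≡ 1 (mod 4), exponent 1; 149 ≡ 1 (mod 4), exponent 1.
All primes ≡ 3 (mod 4) appear to even exponent (or don't appear), so by the two-squares theorem n IS expressible as a sum of two squares.
Step 3: Build a representation. Here n = 41 · 149 is a product of primes ≡ 1 (mod 4). Each prime p ≡ 1 (mod 4) is itself a sum of two squares; find a² by testing p − a² for a perfect square:
  41: 41 − 1² = 40, 41 − 2² = 37, 41 − 3² = 32, 41 − 4² = 25 = 5² ⇒ 41 = 4² + 5².
  149: 149 − 1² = 148, 149 − 2² = 145, 149 − 3² = 140, 149 − 4² = 133, 149 − 5² = 124, 149 − 6² = 113, 149 − 7² = 100 = 10² ⇒ 149 = 7² + 10².
  Combine using the Brahmagupta–Fibonacci identity (a² + b²)(c² + d²) = (ac − bd)² + (ad + bc)² = (ac + bd)² + (ad − bc)²:
  41 · 149 = 6109: from (4² + 5²)(7² + 10²), take (4·7 − 5·10, 4·10 + 5·7) = (28 − 50, 40 + 35) = (-22, 75); dropping signs (only squares matter) gives (22, 75); check 22² + 75² = 484 + 5625 = 6109 ✓.
Step 4: Order so x ≤ y and verify: 22² + 75² = 484 + 5625 = 6109 = n. ✓

n = 6109 = 22² + 75² (one valid representation with x ≤ y).


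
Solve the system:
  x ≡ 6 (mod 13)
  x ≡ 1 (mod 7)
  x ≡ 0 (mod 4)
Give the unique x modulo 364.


Moduli 13, 7, 4 are pairwise coprime; by CRT there is a unique solution modulo M = 13 · 7 · 4 = 364.
Solve pairwise, accumulating the modulus:
  Start with x ≡ 6 (mod 13).
  Combine with x ≡ 1 (mod 7): since gcd(13, 7) = 1, we get a unique residue mod 91.
    Write x = 6 + 13·t and substitute into x ≡ 1 (mod 7): 13·t ≡ 1 − 6 = -5 (mod 7).
    Reduce coefficients mod 7: 6·t ≡ 2 (mod 7).
    The inverse of 6 mod 7 is 6 (since 6·6 = 36 = 5·7 + 1), so t ≡ 6·2 = 12 ≡ 5 (mod 7).
    Then x = 6 + 13·5 = 71, valid modulo lcm(13, 7) = 91: x ≡ 71 (mod 91).
  Combine with x ≡ 0 (mod 4): since gcd(91, 4) = 1, we get a unique residue mod 364.
    Write x = 71 + 91·t and substitute into x ≡ 0 (mod 4): 91·t ≡ 0 − 71 = -71 (mod 4).
    Reduce coefficients mod 4: 3·t ≡ 1 (mod 4).
    The inverse of 3 mod 4 is 3 (since 3·3 = 9 = 2·4 + 1), so t ≡ 3·1 = 3 ≡ 3 (mod 4).
    Then x = 71 + 91·3 = 344, valid modulo lcm(91, 4) = 364: x ≡ 344 (mod 364).
Verify: 344 mod 13 = 6 ✓, 344 mod 7 = 1 ✓, 344 mod 4 = 0 ✓.

x ≡ 344 (mod 364).


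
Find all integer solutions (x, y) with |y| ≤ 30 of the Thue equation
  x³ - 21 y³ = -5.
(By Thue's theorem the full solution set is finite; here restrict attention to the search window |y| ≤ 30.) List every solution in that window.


The equation is x³ - 21y³ = -5. For fixed y, x³ = 21·y³ − 5, so a solution requires the RHS to be a perfect cube.
Strategy: iterate y from -30 to 30, compute RHS = 21·y³ − 5, and check whether it is a (positive or negative) perfect cube.
Check small values of y:
  y = 0: RHS = -5 is not a perfect cube.
  y = 1: RHS = 16 is not a perfect cube.
  y = -1: RHS = -26 is not a perfect cube.
  y = 2: RHS = 163 is not a perfect cube.
  y = -2: RHS = -173 is not a perfect cube.
  y = 3: RHS = 562 is not a perfect cube.
  y = -3: RHS = -572 is not a perfect cube.
Continuing the search up to |y| = 30 finds no solutions either.
No (x, y) in the scanned range satisfies the equation.

No integer solutions with |y| ≤ 30.


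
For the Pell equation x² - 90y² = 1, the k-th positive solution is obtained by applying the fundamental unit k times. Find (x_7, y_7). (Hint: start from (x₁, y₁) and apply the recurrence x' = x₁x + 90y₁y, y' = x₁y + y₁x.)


Step 1: Find the fundamental solution (x₁, y₁) of x² - 90y² = 1.
  Expand √90 as a continued fraction. a₀ = ⌊√90⌋ = 9; iterate m_{k+1} = d_k·a_k − m_k, d_{k+1} = (90 − m_{k+1}²)/d_k, a_{k+1} = ⌊(a₀ + m_{k+1})/d_{k+1}⌋ (starting m₀ = 0, d₀ = 1), with convergents p_k = a_k·p_{k-1} + p_{k-2}, q_k = a_k·q_{k-1} + q_{k-2} (p₋₁ = 1, q₋₁ = 0):
  k = 0: a₀ = 9; p₀/q₀ = 9/1; p₀² − 90·q₀² = 81 − 90 = -9.
  k = 1: m = 9, d = 9, a = ⌊(9 + 9)/9⌋ = 2; p/q = (2·9 + 1)/(2·1 + 0) = 19/2; p² − 90·q² = 361 − 360 = 1.
  The first convergent with p² − 90·q² = 1 gives the fundamental solution (x₁, y₁) = (19, 2).
Step 2: Apply the recurrence (x_{n+1}, y_{n+1}) = (x₁x_n + 90y₁y_n, x₁y_n + y₁x_n) repeatedly.
  From (x_1, y_1) = (19, 2): x_2 = 19·19 + 90·2·2 = 721; y_2 = 19·2 + 2·19 = 76.
  From (x_2, y_2) = (721, 76): x_3 = 19·721 + 90·2·76 = 27379; y_3 = 19·76 + 2·721 = 2886.
  From (x_3, y_3) = (27379, 2886): x_4 = 19·27379 + 90·2·2886 = 1039681; y_4 = 19·2886 + 2·27379 = 109592.
  From (x_4, y_4) = (1039681, 109592): x_5 = 19·1039681 + 90·2·109592 = 39480499; y_5 = 19·109592 + 2·1039681 = 4161610.
  From (x_5, y_5) = (39480499, 4161610): x_6 = 19·39480499 + 90·2·4161610 = 1499219281; y_6 = 19·4161610 + 2·39480499 = 158031588.
  From (x_6, y_6) = (1499219281, 158031588): x_7 = 19·1499219281 + 90·2·158031588 = 56930852179; y_7 = 19·158031588 + 2·1499219281 = 6001038734.
Step 3: Verify x_7² - 90·y_7² = 3241121929827149048041 - 3241121929827149048040 = 1 (should be 1). ✓

(x_1, y_1) = (19, 2); (x_7, y_7) = (56930852179, 6001038734).


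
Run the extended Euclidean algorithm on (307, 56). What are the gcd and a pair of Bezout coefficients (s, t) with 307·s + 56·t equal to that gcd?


Euclidean algorithm on (307, 56) — divide until remainder is 0:
  307 = 5 · 56 + 27
  56 = 2 · 27 + 2
  27 = 13 · 2 + 1
  2 = 2 · 1 + 0
gcd(307, 56) = 1.
Track Bezout coefficients alongside the remainders: start with r₀ = 307 = a·1 + b·0 (s = 1, t = 0) and r₁ = 56 = a·0 + b·1 (s = 0, t = 1); each new remainder r_{k+1} = r_{k-1} − q_k·r_k inherits s_{k+1} = s_{k-1} − q_k·s_k, t_{k+1} = t_{k-1} − q_k·t_k, so r_k = a·s_k + b·t_k at every step:
  q = 5: r = 27, s = 1 − 5·0 = 1, t = 0 − 5·1 = -5  (check: 307·1 + 56·(-5) = 27)
  q = 2: r = 2, s = 0 − 2·1 = -2, t = 1 − 2·(-5) = 11  (check: 307·(-2) + 56·11 = 2)
  q = 13: r = 1, s = 1 − 13·(-2) = 27, t = -5 − 13·11 = -148  (check: 307·27 + 56·(-148) = 1)
The row with r = 1 (the gcd) gives the Bezout coefficients s = 27, t = -148.
Result: 307 · (27) + 56 · (-148) = 1.

gcd(307, 56) = 1; s = 27, t = -148 (check: 307·27 + 56·(-148) = 1).


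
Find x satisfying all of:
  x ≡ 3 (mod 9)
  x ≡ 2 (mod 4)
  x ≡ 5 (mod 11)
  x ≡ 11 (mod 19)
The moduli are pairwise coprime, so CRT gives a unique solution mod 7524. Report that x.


Product of moduli M = 9 · 4 · 11 · 19 = 7524.
Merge one congruence at a time:
  Start: x ≡ 3 (mod 9).
  Combine with x ≡ 2 (mod 4); new modulus lcm = 36.
    Write x = 3 + 9·t and substitute into x ≡ 2 (mod 4): 9·t ≡ 2 − 3 = -1 (mod 4).
    Reduce coefficients mod 4: 1·t ≡ 3 (mod 4).
    So t ≡ 3 (mod 4).
    Then x = 3 + 9·3 = 30, valid modulo lcm(9, 4) = 36: x ≡ 30 (mod 36).
  Combine with x ≡ 5 (mod 11); new modulus lcm = 396.
    Write x = 30 + 36·t and substitute into x ≡ 5 (mod 11): 36·t ≡ 5 − 30 = -25 (mod 11).
    Reduce coefficients mod 11: 3·t ≡ 8 (mod 11).
    The inverse of 3 mod 11 is 4 (since 3·4 = 12 = 1·11 + 1), so t ≡ 4·8 = 32 ≡ 10 (mod 11).
    Then x = 30 + 36·10 = 390, valid modulo lcm(36, 11) = 396: x ≡ 390 (mod 396).
  Combine with x ≡ 11 (mod 19); new modulus lcm = 7524.
    Write x = 390 + 396·t and substitute into x ≡ 11 (mod 19): 396·t ≡ 11 − 390 = -379 (mod 19).
    Reduce coefficients mod 19: 16·t ≡ 1 (mod 19).
    The inverse of 16 mod 19 is 6 (since 16·6 = 96 = 5·19 + 1), so t ≡ 6·1 = 6 ≡ 6 (mod 19).
    Then x = 390 + 396·6 = 2766, valid modulo lcm(396, 19) = 7524: x ≡ 2766 (mod 7524).
Verify against each original: 2766 mod 9 = 3, 2766 mod 4 = 2, 2766 mod 11 = 5, 2766 mod 19 = 11.

x ≡ 2766 (mod 7524).


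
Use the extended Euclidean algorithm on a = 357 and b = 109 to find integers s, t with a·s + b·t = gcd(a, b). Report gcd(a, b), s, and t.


Euclidean algorithm on (357, 109) — divide until remainder is 0:
  357 = 3 · 109 + 30
  109 = 3 · 30 + 19
  30 = 1 · 19 + 11
  19 = 1 · 11 + 8
  11 = 1 · 8 + 3
  8 = 2 · 3 + 2
  3 = 1 · 2 + 1
  2 = 2 · 1 + 0
gcd(357, 109) = 1.
Track Bezout coefficients alongside the remainders: start with r₀ = 357 = a·1 + b·0 (s = 1, t = 0) and r₁ = 109 = a·0 + b·1 (s = 0, t = 1); each new remainder r_{k+1} = r_{k-1} − q_k·r_k inherits s_{k+1} = s_{k-1} − q_k·s_k, t_{k+1} = t_{k-1} − q_k·t_k, so r_k = a·s_k + b·t_k at every step:
  q = 3: r = 30, s = 1 − 3·0 = 1, t = 0 − 3·1 = -3  (check: 357·1 + 109·(-3) = 30)
  q = 3: r = 19, s = 0 − 3·1 = -3, t = 1 − 3·(-3) = 10  (check: 357·(-3) + 109·10 = 19)
  q = 1: r = 11, s = 1 − 1·(-3) = 4, t = -3 − 1·10 = -13  (check: 357·4 + 109·(-13) = 11)
  q = 1: r = 8, s = -3 − 1·4 = -7, t = 10 − 1·(-13) = 23  (check: 357·(-7) + 109·23 = 8)
  q = 1: r = 3, s = 4 − 1·(-7) = 11, t = -13 − 1·23 = -36  (check: 357·11 + 109·(-36) = 3)
  q = 2: r = 2, s = -7 − 2·11 = -29, t = 23 − 2·(-36) = 95  (check: 357·(-29) + 109·95 = 2)
  q = 1: r = 1, s = 11 − 1·(-29) = 40, t = -36 − 1·95 = -131  (check: 357·40 + 109·(-131) = 1)
The row with r = 1 (the gcd) gives the Bezout coefficients s = 40, t = -131.
Result: 357 · (40) + 109 · (-131) = 1.

gcd(357, 109) = 1; s = 40, t = -131 (check: 357·40 + 109·(-131) = 1).


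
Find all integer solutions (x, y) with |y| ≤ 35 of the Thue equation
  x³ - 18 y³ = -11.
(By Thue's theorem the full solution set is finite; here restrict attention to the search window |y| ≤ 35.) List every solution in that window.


The equation is x³ - 18y³ = -11. For fixed y, x³ = 18·y³ − 11, so a solution requires the RHS to be a perfect cube.
Strategy: iterate y from -35 to 35, compute RHS = 18·y³ − 11, and check whether it is a (positive or negative) perfect cube.
Check small values of y:
  y = 0: RHS = -11 is not a perfect cube.
  y = 1: RHS = 7 is not a perfect cube.
  y = -1: RHS = -29 is not a perfect cube.
  y = 2: RHS = 133 is not a perfect cube.
  y = -2: RHS = -155 is not a perfect cube.
  y = 3: RHS = 475 is not a perfect cube.
  y = -3: RHS = -497 is not a perfect cube.
Continuing the search up to |y| = 35 finds no solutions either.
No (x, y) in the scanned range satisfies the equation.

No integer solutions with |y| ≤ 35.


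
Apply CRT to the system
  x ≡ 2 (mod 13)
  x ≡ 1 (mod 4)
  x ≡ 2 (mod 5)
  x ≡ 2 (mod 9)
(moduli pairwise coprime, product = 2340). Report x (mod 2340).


Product of moduli M = 13 · 4 · 5 · 9 = 2340.
Merge one congruence at a time:
  Start: x ≡ 2 (mod 13).
  Combine with x ≡ 1 (mod 4); new modulus lcm = 52.
    Write x = 2 + 13·t and substitute into x ≡ 1 (mod 4): 13·t ≡ 1 − 2 = -1 (mod 4).
    Reduce coefficients mod 4: 1·t ≡ 3 (mod 4).
    So t ≡ 3 (mod 4).
    Then x = 2 + 13·3 = 41, valid modulo lcm(13, 4) = 52: x ≡ 41 (mod 52).
  Combine with x ≡ 2 (mod 5); new modulus lcm = 260.
    Write x = 41 + 52·t and substitute into x ≡ 2 (mod 5): 52·t ≡ 2 − 41 = -39 (mod 5).
    Reduce coefficients mod 5: 2·t ≡ 1 (mod 5).
    The inverse of 2 mod 5 is 3 (since 2·3 = 6 = 1·5 + 1), so t ≡ 3·1 = 3 ≡ 3 (mod 5).
    Then x = 41 + 52·3 = 197, valid modulo lcm(52, 5) = 260: x ≡ 197 (mod 260).
  Combine with x ≡ 2 (mod 9); new modulus lcm = 2340.
    Write x = 197 + 260·t and substitute into x ≡ 2 (mod 9): 260·t ≡ 2 − 197 = -195 (mod 9).
    Reduce coefficients mod 9: 8·t ≡ 3 (mod 9).
    The inverse of 8 mod 9 is 8 (since 8·8 = 64 = 7·9 + 1), so t ≡ 8·3 = 24 ≡ 6 (mod 9).
    Then x = 197 + 260·6 = 1757, valid modulo lcm(260, 9) = 2340: x ≡ 1757 (mod 2340).
Verify against each original: 1757 mod 13 = 2, 1757 mod 4 = 1, 1757 mod 5 = 2, 1757 mod 9 = 2.

x ≡ 1757 (mod 2340).


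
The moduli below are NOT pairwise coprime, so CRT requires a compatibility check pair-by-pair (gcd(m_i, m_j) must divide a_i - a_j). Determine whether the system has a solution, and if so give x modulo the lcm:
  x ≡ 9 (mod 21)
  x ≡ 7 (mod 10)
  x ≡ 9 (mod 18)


Moduli 21, 10, 18 are not pairwise coprime, so CRT works modulo lcm(m_i) when all pairwise compatibility conditions hold.
Pairwise compatibility: gcd(m_i, m_j) must divide a_i - a_j for every pair.
Merge one congruence at a time:
  Start: x ≡ 9 (mod 21).
  Combine with x ≡ 7 (mod 10): gcd(21, 10) = 1; 7 - 9 = -2, which IS divisible by 1, so compatible.
    Write x = 9 + 21·t and substitute into x ≡ 7 (mod 10): 21·t ≡ 7 − 9 = -2 (mod 10).
    Reduce coefficients mod 10: 1·t ≡ 8 (mod 10).
    So t ≡ 8 (mod 10).
    Then x = 9 + 21·8 = 177, valid modulo lcm(21, 10) = 210: x ≡ 177 (mod 210).
  Combine with x ≡ 9 (mod 18): gcd(210, 18) = 6; 9 - 177 = -168, which IS divisible by 6, so compatible.
    Write x = 177 + 210·t and substitute into x ≡ 9 (mod 18): 210·t ≡ 9 − 177 = -168 (mod 18).
    Divide the congruence (and modulus) by g = 6: 35·t ≡ -28 (mod 3).
    Reduce coefficients mod 3: 2·t ≡ 2 (mod 3).
    The inverse of 2 mod 3 is 2 (since 2·2 = 4 = 1·3 + 1), so t ≡ 2·2 = 4 ≡ 1 (mod 3).
    Then x = 177 + 210·1 = 387, valid modulo lcm(210, 18) = 630: x ≡ 387 (mod 630).
Verify: 387 mod 21 = 9, 387 mod 10 = 7, 387 mod 18 = 9.

x ≡ 387 (mod 630).


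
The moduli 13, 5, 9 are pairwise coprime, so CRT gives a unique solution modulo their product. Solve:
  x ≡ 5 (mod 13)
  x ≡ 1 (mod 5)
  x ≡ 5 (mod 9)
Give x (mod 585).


Moduli 13, 5, 9 are pairwise coprime; by CRT there is a unique solution modulo M = 13 · 5 · 9 = 585.
Solve pairwise, accumulating the modulus:
  Start with x ≡ 5 (mod 13).
  Combine with x ≡ 1 (mod 5): since gcd(13, 5) = 1, we get a unique residue mod 65.
    Write x = 5 + 13·t and substitute into x ≡ 1 (mod 5): 13·t ≡ 1 − 5 = -4 (mod 5).
    Reduce coefficients mod 5: 3·t ≡ 1 (mod 5).
    The inverse of 3 mod 5 is 2 (since 3·2 = 6 = 1·5 + 1), so t ≡ 2·1 = 2 ≡ 2 (mod 5).
    Then x = 5 + 13·2 = 31, valid modulo lcm(13, 5) = 65: x ≡ 31 (mod 65).
  Combine with x ≡ 5 (mod 9): since gcd(65, 9) = 1, we get a unique residue mod 585.
    Write x = 31 + 65·t and substitute into x ≡ 5 (mod 9): 65·t ≡ 5 − 31 = -26 (mod 9).
    Reduce coefficients mod 9: 2·t ≡ 1 (mod 9).
    The inverse of 2 mod 9 is 5 (since 2·5 = 10 = 1·9 + 1), so t ≡ 5·1 = 5 ≡ 5 (mod 9).
    Then x = 31 + 65·5 = 356, valid modulo lcm(65, 9) = 585: x ≡ 356 (mod 585).
Verify: 356 mod 13 = 5 ✓, 356 mod 5 = 1 ✓, 356 mod 9 = 5 ✓.

x ≡ 356 (mod 585).


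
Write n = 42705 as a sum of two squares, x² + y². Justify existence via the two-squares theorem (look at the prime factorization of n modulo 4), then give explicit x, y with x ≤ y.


Step 1: Factor n = 42705 = 3^2 · 5 · 13 · 73.
Step 2: Check the mod-4 condition on each prime factor: 3 ≡ 3 (mod 4), exponent 2 (must be even); 5 ≡ 1 (mod 4), exponent 1; 13 ≡ 1 (mod 4), exponent 1; 73 ≡ 1 (mod 4), exponent 1.
All primes ≡ 3 (mod 4) appear to even exponent (or don't appear), so by the two-squares theorem n IS expressible as a sum of two squares.
Step 3: Build a representation. Group n = k² · m with k = 3 and m = 5 · 13 · 73 = 4745 (a product of primes ≡ 1 (mod 4)); a representation of m scales to one of n via (k·x)² + (k·y)² = k²(x² + y²). Each prime p ≡ 1 (mod 4) is itself a sum of two squares; find a² by testing p − a² for a perfect square:
  5: 5 − 1² = 4 = 2² ⇒ 5 = 1² + 2².
  13: 13 − 1² = 12, 13 − 2² = 9 = 3² ⇒ 13 = 2² + 3².
  73: 73 − 1² = 72, 73 − 2² = 69, 73 − 3² = 64 = 8² ⇒ 73 = 3² + 8².
  Combine using the Brahmagupta–Fibonacci identity (a² + b²)(c² + d²) = (ac − bd)² + (ad + bc)² = (ac + bd)² + (ad − bc)²:
  5 · 13 = 65: from (1² + 2²)(2² + 3²), take (1·2 − 2·3, 1·3 + 2·2) = (2 − 6, 3 + 4) = (-4, 7); dropping signs (only squares matter) gives (4, 7); check 4² + 7² = 16 + 49 = 65 ✓.
  65 · 73 = 4745: from (4² + 7²)(3² + 8²), take (4·3 − 7·8, 4·8 + 7·3) = (12 − 56, 32 + 21) = (-44, 53); dropping signs (only squares matter) gives (44, 53); check 44² + 53² = 1936 + 2809 = 4745 ✓.
  Scale by k = 3: (3·44, 3·53) = (132, 159).
Step 4: Order so x ≤ y and verify: 132² + 159² = 17424 + 25281 = 42705 = n. ✓

n = 42705 = 132² + 159² (one valid representation with x ≤ y).


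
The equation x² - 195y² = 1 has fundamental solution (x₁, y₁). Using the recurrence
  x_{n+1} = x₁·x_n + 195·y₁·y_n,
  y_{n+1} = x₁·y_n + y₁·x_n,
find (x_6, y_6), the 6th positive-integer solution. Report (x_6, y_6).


Step 1: Find the fundamental solution (x₁, y₁) of x² - 195y² = 1.
  Expand √195 as a continued fraction. a₀ = ⌊√195⌋ = 13; iterate m_{k+1} = d_k·a_k − m_k, d_{k+1} = (195 − m_{k+1}²)/d_k, a_{k+1} = ⌊(a₀ + m_{k+1})/d_{k+1}⌋ (starting m₀ = 0, d₀ = 1), with convergents p_k = a_k·p_{k-1} + p_{k-2}, q_k = a_k·q_{k-1} + q_{k-2} (p₋₁ = 1, q₋₁ = 0):
  k = 0: a₀ = 13; p₀/q₀ = 13/1; p₀² − 195·q₀² = 169 − 195 = -26.
  k = 1: m = 13, d = 26, a = ⌊(13 + 13)/26⌋ = 1; p/q = (1·13 + 1)/(1·1 + 0) = 14/1; p² − 195·q² = 196 − 195 = 1.
  The first convergent with p² − 195·q² = 1 gives the fundamental solution (x₁, y₁) = (14, 1).
Step 2: Apply the recurrence (x_{n+1}, y_{n+1}) = (x₁x_n + 195y₁y_n, x₁y_n + y₁x_n) repeatedly.
  From (x_1, y_1) = (14, 1): x_2 = 14·14 + 195·1·1 = 391; y_2 = 14·1 + 1·14 = 28.
  From (x_2, y_2) = (391, 28): x_3 = 14·391 + 195·1·28 = 10934; y_3 = 14·28 + 1·391 = 783.
  From (x_3, y_3) = (10934, 783): x_4 = 14·10934 + 195·1·783 = 305761; y_4 = 14·783 + 1·10934 = 21896.
  From (x_4, y_4) = (305761, 21896): x_5 = 14·305761 + 195·1·21896 = 8550374; y_5 = 14·21896 + 1·305761 = 612305.
  From (x_5, y_5) = (8550374, 612305): x_6 = 14·8550374 + 195·1·612305 = 239104711; y_6 = 14·612305 + 1·8550374 = 17122644.
Step 3: Verify x_6² - 195·y_6² = 57171062822393521 - 57171062822393520 = 1 (should be 1). ✓

(x_1, y_1) = (14, 1); (x_6, y_6) = (239104711, 17122644).
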